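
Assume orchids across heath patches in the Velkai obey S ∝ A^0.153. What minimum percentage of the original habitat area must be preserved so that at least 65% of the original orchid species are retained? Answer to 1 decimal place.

6.0%

Need (A_new/A_old)^0.153 = 0.65, so A_new/A_old = 0.65^(1/0.153) = 0.65^6.536
ln(A_new/A_old) = ln 0.65 / 0.153 = -0.4308 / 0.153 = -2.8156
A_new/A_old = e^-2.8156 ≈ 0.05987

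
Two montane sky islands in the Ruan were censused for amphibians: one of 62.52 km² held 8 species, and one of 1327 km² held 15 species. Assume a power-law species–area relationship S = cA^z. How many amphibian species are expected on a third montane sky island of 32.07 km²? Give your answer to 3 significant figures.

z = ln(15/8) / ln(1327/62.52) = 0.6286 / 3.0552 = 0.2058
c = 8 / 62.52^0.2058 = 8 / 2.342 = 3.416
S₃ = 3.416 × 32.07^0.2058 = 3.416 × 2.041 ≈ 6.973

6.97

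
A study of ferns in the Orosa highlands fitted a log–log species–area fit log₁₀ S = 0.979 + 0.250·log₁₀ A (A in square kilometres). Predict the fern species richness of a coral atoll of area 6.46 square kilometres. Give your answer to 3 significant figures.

15.2

S = 9.528 × 6.46^0.25 = 9.528 × 1.594 ≈ 15.19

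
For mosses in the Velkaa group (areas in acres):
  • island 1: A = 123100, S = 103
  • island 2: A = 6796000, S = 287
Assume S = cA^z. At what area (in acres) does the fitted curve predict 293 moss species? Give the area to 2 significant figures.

z = ln(287/103) / ln(6796000/123100) = 1.0248 / 4.0111 = 0.2555
c = 103 / 123100^0.2555 = 103 / 19.97 = 5.157
A = (293/5.157)^(1/0.2555) ⇒ ln A = ln(56.82)/0.2555 = 15.8128
A = e^15.8128 ≈ 7369284 acres

7400000 acres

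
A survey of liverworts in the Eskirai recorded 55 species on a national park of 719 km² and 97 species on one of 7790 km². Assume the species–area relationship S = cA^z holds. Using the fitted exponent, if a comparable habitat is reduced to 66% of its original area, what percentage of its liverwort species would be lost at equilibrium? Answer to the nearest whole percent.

z = ln(97/55) / ln(7790/719) = 0.5674 / 2.3827 = 0.2381
S_new/S_old = (A_new/A_old)^z = 0.66^0.2381 = exp(0.2381 × -0.4155) = 0.9058
Fraction lost = 1 − 0.9058 = 0.09421

9%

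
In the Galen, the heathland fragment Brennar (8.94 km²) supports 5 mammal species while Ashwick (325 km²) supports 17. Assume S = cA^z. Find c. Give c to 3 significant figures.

2.37

z = ln(S₂/S₁) / ln(A₂/A₁) = ln(17/5) / ln(325/8.94) = 1.2238 / 3.5933 = 0.3406
c = S₁ / A₁^z = 5 / 8.94^0.3406 = 5 / 2.109 = 2.371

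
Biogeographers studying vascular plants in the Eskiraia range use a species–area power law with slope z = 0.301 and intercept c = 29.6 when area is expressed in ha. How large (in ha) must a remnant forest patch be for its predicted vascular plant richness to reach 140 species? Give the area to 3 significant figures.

140 = 29.6 × A^0.301  ⇒  A^0.301 = 140/29.6 = 4.73
ln A = ln(4.73) / 0.301 = 1.5539 / 0.301 = 5.1624
A = e^5.1624 ≈ 174.6 ha

175 ha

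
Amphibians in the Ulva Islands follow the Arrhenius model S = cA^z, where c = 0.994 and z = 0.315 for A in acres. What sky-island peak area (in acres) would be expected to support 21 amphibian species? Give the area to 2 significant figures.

16000 acres

21 = 0.994 × A^0.315  ⇒  A^0.315 = 21/0.994 = 21.13
ln A = ln(21.13) / 0.315 = 3.0505 / 0.315 = 9.6843
A = e^9.6843 ≈ 16063 acres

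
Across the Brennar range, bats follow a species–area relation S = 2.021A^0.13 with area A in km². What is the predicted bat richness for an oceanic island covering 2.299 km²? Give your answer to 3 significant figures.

2.25

S = 2.021 × 2.299^0.13
ln S = ln 2.021 + 0.13 × ln 2.299 = 0.7036 + 0.13 × 0.8325 = 0.8118
S = e^0.8118 ≈ 2.252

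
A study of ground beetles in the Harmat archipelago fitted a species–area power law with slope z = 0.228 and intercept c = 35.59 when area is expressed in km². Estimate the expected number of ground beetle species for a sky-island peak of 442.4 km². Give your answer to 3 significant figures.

143

S = 35.59 × 442.4^0.228 = 35.59 × 4.011 ≈ 142.7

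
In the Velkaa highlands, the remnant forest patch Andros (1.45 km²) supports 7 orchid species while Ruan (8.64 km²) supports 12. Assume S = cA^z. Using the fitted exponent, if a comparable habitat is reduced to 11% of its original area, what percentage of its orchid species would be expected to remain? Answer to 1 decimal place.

z = ln(12/7) / ln(8.64/1.45) = 0.5390 / 1.7848 = 0.3020
S_new/S_old = (A_new/A_old)^z = 0.11^0.3020 = exp(0.3020 × -2.2073) = 0.5135

51.3%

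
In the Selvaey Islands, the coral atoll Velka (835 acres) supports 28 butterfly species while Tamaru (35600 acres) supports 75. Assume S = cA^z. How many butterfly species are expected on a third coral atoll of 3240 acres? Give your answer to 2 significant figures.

z = ln(75/28) / ln(35600/835) = 0.9853 / 3.7527 = 0.2626
c = 28 / 835^0.2626 = 28 / 5.849 = 4.787
S₃ = 4.787 × 3240^0.2626 = 4.787 × 8.351 ≈ 39.97

40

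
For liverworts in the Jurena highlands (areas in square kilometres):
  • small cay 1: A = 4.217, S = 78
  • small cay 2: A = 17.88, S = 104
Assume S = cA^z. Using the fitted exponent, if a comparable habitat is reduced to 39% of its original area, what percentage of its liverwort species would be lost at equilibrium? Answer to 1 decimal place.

z = ln(104/78) / ln(17.88/4.217) = 0.2877 / 1.4446 = 0.1991
S_new/S_old = (A_new/A_old)^z = 0.39^0.1991 = exp(0.1991 × -0.9416) = 0.829
Fraction lost = 1 − 0.829 = 0.171

17.1%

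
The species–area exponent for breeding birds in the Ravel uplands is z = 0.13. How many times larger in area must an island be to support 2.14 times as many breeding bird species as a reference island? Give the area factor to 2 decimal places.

(A₂/A₁)^0.13 = 2.14, so A₂/A₁ = 2.14^(1/0.13) = 2.14^7.692
ln(A₂/A₁) = ln 2.14 / 0.13 = 0.7608 / 0.13 = 5.8524
A₂/A₁ = e^5.8524 ≈ 348.1

348.05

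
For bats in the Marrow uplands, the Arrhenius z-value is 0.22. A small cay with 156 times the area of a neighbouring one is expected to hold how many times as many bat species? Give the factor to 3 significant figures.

3.04

S₂/S₁ = (A₂/A₁)^z = 156^0.22
ln(S₂/S₁) = 0.22 × ln 156 = 0.22 × 5.0499 = 1.1110
S₂/S₁ = e^1.1110 ≈ 3.037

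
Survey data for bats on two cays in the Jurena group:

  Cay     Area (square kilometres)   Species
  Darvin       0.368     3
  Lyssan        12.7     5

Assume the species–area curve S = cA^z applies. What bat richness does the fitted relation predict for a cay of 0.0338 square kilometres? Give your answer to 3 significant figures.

2.13

z = ln(5/3) / ln(12.7/0.368) = 0.5108 / 3.5413 = 0.1442
c = 3 / 0.368^0.1442 = 3 / 0.8657 = 3.465
S₃ = 3.465 × 0.0338^0.1442 = 3.465 × 0.6135 ≈ 2.126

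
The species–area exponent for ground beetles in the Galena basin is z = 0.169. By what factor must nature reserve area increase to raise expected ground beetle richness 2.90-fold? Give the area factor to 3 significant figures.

(A₂/A₁)^0.169 = 2.9, so A₂/A₁ = 2.9^(1/0.169) = 2.9^5.917
ln(A₂/A₁) = ln 2.9 / 0.169 = 1.0647 / 0.169 = 6.3001
A₂/A₁ = e^6.3001 ≈ 544.6

545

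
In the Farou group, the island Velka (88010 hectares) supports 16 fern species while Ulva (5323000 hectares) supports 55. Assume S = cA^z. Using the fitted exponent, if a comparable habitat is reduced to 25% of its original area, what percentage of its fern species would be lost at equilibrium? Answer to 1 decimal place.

z = ln(55/16) / ln(5323000/88010) = 1.2347 / 4.1023 = 0.3010
S_new/S_old = (A_new/A_old)^z = 0.25^0.3010 = exp(0.3010 × -1.3863) = 0.6589
Fraction lost = 1 − 0.6589 = 0.3411

34.1%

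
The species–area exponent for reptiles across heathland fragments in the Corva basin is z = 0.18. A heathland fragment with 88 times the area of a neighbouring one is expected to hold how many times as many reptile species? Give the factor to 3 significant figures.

2.24

S₂/S₁ = (A₂/A₁)^z = 88^0.18
ln(S₂/S₁) = 0.18 × ln 88 = 0.18 × 4.4773 = 0.8059
S₂/S₁ = e^0.8059 ≈ 2.239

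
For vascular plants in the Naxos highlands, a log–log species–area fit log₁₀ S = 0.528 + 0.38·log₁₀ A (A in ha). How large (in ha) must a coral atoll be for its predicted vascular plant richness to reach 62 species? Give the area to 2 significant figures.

2100 ha

62 = 3.373 × A^0.38  ⇒  A^0.38 = 62/3.373 = 18.38
ln A = ln(18.38) / 0.38 = 2.9114 / 0.38 = 7.6615
A = e^7.6615 ≈ 2125 ha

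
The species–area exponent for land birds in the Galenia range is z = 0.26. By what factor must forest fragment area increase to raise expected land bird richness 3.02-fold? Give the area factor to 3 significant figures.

(A₂/A₁)^0.26 = 3.02, so A₂/A₁ = 3.02^(1/0.26) = 3.02^3.846
ln(A₂/A₁) = ln 3.02 / 0.26 = 1.1053 / 0.26 = 4.2510
A₂/A₁ = e^4.2510 ≈ 70.17

70.2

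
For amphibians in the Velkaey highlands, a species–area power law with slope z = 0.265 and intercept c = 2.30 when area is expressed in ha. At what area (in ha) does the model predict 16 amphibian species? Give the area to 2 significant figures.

1500 ha

16 = 2.3 × A^0.265  ⇒  A^0.265 = 16/2.3 = 6.957
ln A = ln(6.957) / 0.265 = 1.9397 / 0.265 = 7.3195
A = e^7.3195 ≈ 1510 ha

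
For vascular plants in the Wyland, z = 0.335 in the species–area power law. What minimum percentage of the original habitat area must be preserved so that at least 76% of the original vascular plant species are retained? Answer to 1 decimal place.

Need (A_new/A_old)^0.335 = 0.76, so A_new/A_old = 0.76^(1/0.335) = 0.76^2.985
ln(A_new/A_old) = ln 0.76 / 0.335 = -0.2744 / 0.335 = -0.8192
A_new/A_old = e^-0.8192 ≈ 0.4408

44.1%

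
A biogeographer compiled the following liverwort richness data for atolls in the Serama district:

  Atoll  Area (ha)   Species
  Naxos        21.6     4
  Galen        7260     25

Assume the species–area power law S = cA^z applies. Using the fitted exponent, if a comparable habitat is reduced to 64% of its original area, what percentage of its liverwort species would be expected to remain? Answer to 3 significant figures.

z = ln(25/4) / ln(7260/21.6) = 1.8326 / 5.8174 = 0.3150
S_new/S_old = (A_new/A_old)^z = 0.64^0.3150 = exp(0.3150 × -0.4463) = 0.8688

86.9%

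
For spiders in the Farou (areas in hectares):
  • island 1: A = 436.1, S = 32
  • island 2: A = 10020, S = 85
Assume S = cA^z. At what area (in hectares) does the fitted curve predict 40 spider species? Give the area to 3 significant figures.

z = ln(85/32) / ln(10020/436.1) = 0.9769 / 3.1345 = 0.3117
c = 32 / 436.1^0.3117 = 32 / 6.648 = 4.814
A = (40/4.814)^(1/0.3117) ⇒ ln A = ln(8.31)/0.3117 = 6.7938
A = e^6.7938 ≈ 892.3 hectares

892 hectares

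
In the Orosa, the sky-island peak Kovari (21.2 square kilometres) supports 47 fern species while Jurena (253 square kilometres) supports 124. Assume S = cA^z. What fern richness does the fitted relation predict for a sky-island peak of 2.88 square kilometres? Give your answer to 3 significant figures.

z = ln(124/47) / ln(253/21.2) = 0.9701 / 2.4794 = 0.3913
c = 47 / 21.2^0.3913 = 47 / 3.303 = 14.23
S₃ = 14.23 × 2.88^0.3913 = 14.23 × 1.513 ≈ 21.52

21.5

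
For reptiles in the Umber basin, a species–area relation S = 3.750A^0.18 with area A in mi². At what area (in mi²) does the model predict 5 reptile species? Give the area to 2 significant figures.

5 = 3.75 × A^0.18  ⇒  A^0.18 = 5/3.75 = 1.333
ln A = ln(1.333) / 0.18 = 0.2877 / 0.18 = 1.5982
A = e^1.5982 ≈ 4.944 mi²

4.9 mi²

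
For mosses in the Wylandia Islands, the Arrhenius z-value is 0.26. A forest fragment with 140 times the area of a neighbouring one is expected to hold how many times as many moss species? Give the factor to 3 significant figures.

S₂/S₁ = (A₂/A₁)^z = 140^0.26
ln(S₂/S₁) = 0.26 × ln 140 = 0.26 × 4.9416 = 1.2848
S₂/S₁ = e^1.2848 ≈ 3.614

3.61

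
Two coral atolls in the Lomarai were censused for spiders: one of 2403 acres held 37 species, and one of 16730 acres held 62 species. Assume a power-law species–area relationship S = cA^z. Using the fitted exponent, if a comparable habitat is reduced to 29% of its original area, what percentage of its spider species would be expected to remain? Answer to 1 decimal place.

71.9%

z = ln(62/37) / ln(16730/2403) = 0.5162 / 1.9405 = 0.2660
S_new/S_old = (A_new/A_old)^z = 0.29^0.2660 = exp(0.2660 × -1.2379) = 0.7194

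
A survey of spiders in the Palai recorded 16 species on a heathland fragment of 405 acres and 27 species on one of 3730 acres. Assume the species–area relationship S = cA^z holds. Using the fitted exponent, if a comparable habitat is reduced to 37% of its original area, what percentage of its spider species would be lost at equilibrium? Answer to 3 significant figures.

20.9%

z = ln(27/16) / ln(3730/405) = 0.5232 / 2.2203 = 0.2357
S_new/S_old = (A_new/A_old)^z = 0.37^0.2357 = exp(0.2357 × -0.9943) = 0.7911
Fraction lost = 1 − 0.7911 = 0.2089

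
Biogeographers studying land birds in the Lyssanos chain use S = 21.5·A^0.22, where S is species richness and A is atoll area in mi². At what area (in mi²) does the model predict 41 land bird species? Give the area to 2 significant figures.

19 mi²

41 = 21.5 × A^0.22  ⇒  A^0.22 = 41/21.5 = 1.907
ln A = ln(1.907) / 0.22 = 0.6455 / 0.22 = 2.9342
A = e^2.9342 ≈ 18.81 mi²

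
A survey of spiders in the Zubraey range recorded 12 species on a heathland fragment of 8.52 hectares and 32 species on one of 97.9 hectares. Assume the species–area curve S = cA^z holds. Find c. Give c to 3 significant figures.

5.07

z = ln(S₂/S₁) / ln(A₂/A₁) = ln(32/12) / ln(97.9/8.52) = 0.9808 / 2.4415 = 0.4017
c = S₁ / A₁^z = 12 / 8.52^0.4017 = 12 / 2.365 = 5.075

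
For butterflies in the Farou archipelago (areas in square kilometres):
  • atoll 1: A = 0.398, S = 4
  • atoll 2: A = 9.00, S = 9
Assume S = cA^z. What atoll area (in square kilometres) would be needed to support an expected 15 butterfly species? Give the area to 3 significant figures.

z = ln(9/4) / ln(9/0.398) = 0.8109 / 3.1185 = 0.2600
c = 4 / 0.398^0.2600 = 4 / 0.787 = 5.083
A = (15/5.083)^(1/0.2600) ⇒ ln A = ln(2.951)/0.2600 = 4.1617
A = e^4.1617 ≈ 64.18 square kilometres

64.2 square kilometres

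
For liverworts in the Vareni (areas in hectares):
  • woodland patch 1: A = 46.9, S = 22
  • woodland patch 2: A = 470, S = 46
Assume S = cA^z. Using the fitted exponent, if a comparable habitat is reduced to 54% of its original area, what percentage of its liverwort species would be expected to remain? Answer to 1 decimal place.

z = ln(46/22) / ln(470/46.9) = 0.7376 / 2.3047 = 0.3200
S_new/S_old = (A_new/A_old)^z = 0.54^0.3200 = exp(0.3200 × -0.6162) = 0.821

82.1%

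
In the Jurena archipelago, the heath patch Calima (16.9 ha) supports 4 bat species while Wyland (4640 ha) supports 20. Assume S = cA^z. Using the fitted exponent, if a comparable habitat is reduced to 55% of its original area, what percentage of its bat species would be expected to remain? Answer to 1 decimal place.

z = ln(20/4) / ln(4640/16.9) = 1.6094 / 5.6152 = 0.2866
S_new/S_old = (A_new/A_old)^z = 0.55^0.2866 = exp(0.2866 × -0.5978) = 0.8425

84.3%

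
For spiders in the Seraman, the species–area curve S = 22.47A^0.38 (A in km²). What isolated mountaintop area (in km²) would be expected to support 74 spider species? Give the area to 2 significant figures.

74 = 22.47 × A^0.38  ⇒  A^0.38 = 74/22.47 = 3.293
ln A = ln(3.293) / 0.38 = 1.1919 / 0.38 = 3.1365
A = e^3.1365 ≈ 23.02 km²

23 km²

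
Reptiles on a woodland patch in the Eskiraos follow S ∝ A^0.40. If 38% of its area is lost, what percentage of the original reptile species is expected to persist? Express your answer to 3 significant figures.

82.6%

S_new/S_old = (A_new/A_old)^z = 0.62^0.4
= exp(0.4 × ln 0.62) = exp(0.4 × -0.4780) = exp(-0.1912) ≈ 0.826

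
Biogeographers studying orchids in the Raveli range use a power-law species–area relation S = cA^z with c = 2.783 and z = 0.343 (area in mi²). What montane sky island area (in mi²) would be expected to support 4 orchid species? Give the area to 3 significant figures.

2.88 mi²

4 = 2.783 × A^0.343  ⇒  A^0.343 = 4/2.783 = 1.437
ln A = ln(1.437) / 0.343 = 0.3628 / 0.343 = 1.0576
A = e^1.0576 ≈ 2.88 mi²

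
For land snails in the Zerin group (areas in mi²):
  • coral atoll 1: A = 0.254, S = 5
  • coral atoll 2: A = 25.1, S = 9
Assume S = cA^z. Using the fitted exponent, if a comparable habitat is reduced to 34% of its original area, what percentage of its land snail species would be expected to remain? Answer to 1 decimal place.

87.1%

z = ln(9/5) / ln(25.1/0.254) = 0.5878 / 4.5933 = 0.1280
S_new/S_old = (A_new/A_old)^z = 0.34^0.1280 = exp(0.1280 × -1.0788) = 0.8711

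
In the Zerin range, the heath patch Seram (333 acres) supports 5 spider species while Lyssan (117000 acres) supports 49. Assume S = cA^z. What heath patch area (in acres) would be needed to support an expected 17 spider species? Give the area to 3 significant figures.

7720 acres

z = ln(49/5) / ln(117000/333) = 2.2824 / 5.8618 = 0.3894
c = 5 / 333^0.3894 = 5 / 9.597 = 0.521
A = (17/0.521)^(1/0.3894) ⇒ ln A = ln(32.63)/0.3894 = 8.9511
A = e^8.9511 ≈ 7717 acres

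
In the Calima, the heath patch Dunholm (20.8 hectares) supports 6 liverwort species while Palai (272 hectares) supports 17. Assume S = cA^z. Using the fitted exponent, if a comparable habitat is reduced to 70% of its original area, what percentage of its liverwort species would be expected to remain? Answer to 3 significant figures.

86.5%

z = ln(17/6) / ln(272/20.8) = 1.0415 / 2.5708 = 0.4051
S_new/S_old = (A_new/A_old)^z = 0.7^0.4051 = exp(0.4051 × -0.3567) = 0.8655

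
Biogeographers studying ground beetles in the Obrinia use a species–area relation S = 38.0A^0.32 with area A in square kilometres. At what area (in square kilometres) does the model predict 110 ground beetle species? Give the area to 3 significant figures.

27.7 square kilometres

110 = 38 × A^0.32  ⇒  A^0.32 = 110/38 = 2.895
ln A = ln(2.895) / 0.32 = 1.0629 / 0.32 = 3.3215
A = e^3.3215 ≈ 27.7 square kilometres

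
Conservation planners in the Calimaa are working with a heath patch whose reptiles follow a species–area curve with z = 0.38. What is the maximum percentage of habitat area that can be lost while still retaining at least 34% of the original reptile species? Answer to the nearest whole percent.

Need (A_new/A_old)^0.38 = 0.34, so A_new/A_old = 0.34^(1/0.38) = 0.34^2.632
ln(A_new/A_old) = ln 0.34 / 0.38 = -1.0788 / 0.38 = -2.8390
A_new/A_old = e^-2.8390 ≈ 0.05849
Fraction that can be lost = 1 − 0.05849 = 0.9415

94%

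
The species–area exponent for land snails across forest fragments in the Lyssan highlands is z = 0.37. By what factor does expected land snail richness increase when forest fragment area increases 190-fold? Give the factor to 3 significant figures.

6.97

S₂/S₁ = (A₂/A₁)^z = 190^0.37
ln(S₂/S₁) = 0.37 × ln 190 = 0.37 × 5.2470 = 1.9414
S₂/S₁ = e^1.9414 ≈ 6.968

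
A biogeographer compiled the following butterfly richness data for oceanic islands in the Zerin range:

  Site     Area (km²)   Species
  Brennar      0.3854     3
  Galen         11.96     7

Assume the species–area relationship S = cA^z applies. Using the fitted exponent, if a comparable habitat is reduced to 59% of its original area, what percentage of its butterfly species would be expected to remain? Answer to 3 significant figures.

z = ln(7/3) / ln(11.96/0.3854) = 0.8473 / 3.4350 = 0.2467
S_new/S_old = (A_new/A_old)^z = 0.59^0.2467 = exp(0.2467 × -0.5276) = 0.878

87.8%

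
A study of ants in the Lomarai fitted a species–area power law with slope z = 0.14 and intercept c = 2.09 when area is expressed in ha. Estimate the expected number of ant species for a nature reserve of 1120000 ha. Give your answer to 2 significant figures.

S = 2.09 × 1120000^0.14
ln S = ln 2.09 + 0.14 × ln 1120000 = 0.7372 + 0.14 × 13.9288 = 2.6872
S = e^2.6872 ≈ 14.69

15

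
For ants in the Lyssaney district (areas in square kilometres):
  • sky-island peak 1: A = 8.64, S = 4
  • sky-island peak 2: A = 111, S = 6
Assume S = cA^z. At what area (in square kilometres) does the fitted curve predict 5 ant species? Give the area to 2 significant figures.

z = ln(6/4) / ln(111/8.64) = 0.4055 / 2.5531 = 0.1588
c = 4 / 8.64^0.1588 = 4 / 1.408 = 2.84
A = (5/2.84)^(1/0.1588) ⇒ ln A = ln(1.761)/0.1588 = 3.5615
A = e^3.5615 ≈ 35.22 square kilometres

35 square kilometres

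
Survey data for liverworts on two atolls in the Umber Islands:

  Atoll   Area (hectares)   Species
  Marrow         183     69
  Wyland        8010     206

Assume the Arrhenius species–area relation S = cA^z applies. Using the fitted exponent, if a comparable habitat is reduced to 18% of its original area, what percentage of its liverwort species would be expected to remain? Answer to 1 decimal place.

z = ln(206/69) / ln(8010/183) = 1.0938 / 3.7790 = 0.2894
S_new/S_old = (A_new/A_old)^z = 0.18^0.2894 = exp(0.2894 × -1.7148) = 0.6088

60.9%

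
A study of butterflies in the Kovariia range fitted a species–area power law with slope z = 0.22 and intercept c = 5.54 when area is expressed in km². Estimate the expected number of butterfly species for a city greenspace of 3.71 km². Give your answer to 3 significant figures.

S = 5.54 × 3.71^0.22 = 5.54 × 1.334 ≈ 7.392

7.39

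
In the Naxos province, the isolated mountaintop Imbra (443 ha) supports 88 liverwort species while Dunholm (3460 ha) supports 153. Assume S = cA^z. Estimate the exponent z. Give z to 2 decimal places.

Taking logs: ln S = ln c + z ln A, so z = (ln S₂ − ln S₁)/(ln A₂ − ln A₁).
z = ln(153/88) / ln(3460/443) = ln(1.739) / ln(7.81) = 0.5531 / 2.0555 = 0.2691

0.27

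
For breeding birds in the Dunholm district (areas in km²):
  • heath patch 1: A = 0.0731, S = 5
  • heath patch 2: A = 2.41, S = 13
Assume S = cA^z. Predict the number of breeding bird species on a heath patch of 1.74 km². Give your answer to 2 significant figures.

12

z = ln(13/5) / ln(2.41/0.0731) = 0.9555 / 3.4956 = 0.2734
c = 5 / 0.0731^0.2734 = 5 / 0.4892 = 10.22
S₃ = 10.22 × 1.74^0.2734 = 10.22 × 1.163 ≈ 11.89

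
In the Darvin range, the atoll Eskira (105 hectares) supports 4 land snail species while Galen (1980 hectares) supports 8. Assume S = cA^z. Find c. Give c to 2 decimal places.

z = ln(S₂/S₁) / ln(A₂/A₁) = ln(8/4) / ln(1980/105) = 0.6931 / 2.9369 = 0.2360
c = S₁ / A₁^z = 4 / 105^0.2360 = 4 / 2.999 = 1.334

1.33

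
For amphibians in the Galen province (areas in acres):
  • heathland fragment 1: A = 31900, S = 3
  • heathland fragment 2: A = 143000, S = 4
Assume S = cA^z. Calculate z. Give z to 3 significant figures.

0.192

Taking logs: ln S = ln c + z ln A, so z = (ln S₂ − ln S₁)/(ln A₂ − ln A₁).
z = ln(4/3) / ln(143000/31900) = ln(1.333) / ln(4.483) = 0.2877 / 1.5002 = 0.1918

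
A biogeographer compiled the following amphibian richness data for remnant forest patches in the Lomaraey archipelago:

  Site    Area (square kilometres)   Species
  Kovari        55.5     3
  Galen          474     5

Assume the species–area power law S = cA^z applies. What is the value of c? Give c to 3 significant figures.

1.15

z = ln(S₂/S₁) / ln(A₂/A₁) = ln(5/3) / ln(474/55.5) = 0.5108 / 2.1448 = 0.2382
c = S₁ / A₁^z = 3 / 55.5^0.2382 = 3 / 2.603 = 1.153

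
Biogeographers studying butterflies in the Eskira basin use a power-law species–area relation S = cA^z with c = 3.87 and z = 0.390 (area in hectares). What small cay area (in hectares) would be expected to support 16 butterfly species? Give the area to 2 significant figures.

16 = 3.87 × A^0.39  ⇒  A^0.39 = 16/3.87 = 4.134
ln A = ln(4.134) / 0.39 = 1.4193 / 0.39 = 3.6393
A = e^3.6393 ≈ 38.07 hectares

38 hectares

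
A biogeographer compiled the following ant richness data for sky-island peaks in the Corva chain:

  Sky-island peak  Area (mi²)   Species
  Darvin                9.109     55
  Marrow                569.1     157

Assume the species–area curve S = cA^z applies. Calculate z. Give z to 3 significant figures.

0.254

Taking logs: ln S = ln c + z ln A, so z = (ln S₂ − ln S₁)/(ln A₂ − ln A₁).
z = ln(157/55) / ln(569.1/9.109) = ln(2.855) / ln(62.48) = 1.0489 / 4.1348 = 0.2537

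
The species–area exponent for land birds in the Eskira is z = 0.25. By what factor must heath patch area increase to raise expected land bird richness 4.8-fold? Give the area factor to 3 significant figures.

(A₂/A₁)^0.25 = 4.8, so A₂/A₁ = 4.8^(1/0.25) = 4.8^4
ln(A₂/A₁) = ln 4.8 / 0.25 = 1.5686 / 0.25 = 6.2745
A₂/A₁ = e^6.2745 ≈ 530.8

531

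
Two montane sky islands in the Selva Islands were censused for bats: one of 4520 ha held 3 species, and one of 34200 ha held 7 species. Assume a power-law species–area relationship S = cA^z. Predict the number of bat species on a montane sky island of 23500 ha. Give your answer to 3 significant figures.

z = ln(7/3) / ln(34200/4520) = 0.8473 / 2.0237 = 0.4187
c = 3 / 4520^0.4187 = 3 / 33.91 = 0.08846
S₃ = 0.08846 × 23500^0.4187 = 0.08846 × 67.62 ≈ 5.982

5.98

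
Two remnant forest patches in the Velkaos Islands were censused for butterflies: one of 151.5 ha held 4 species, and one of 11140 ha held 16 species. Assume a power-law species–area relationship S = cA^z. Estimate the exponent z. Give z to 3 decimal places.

Taking logs: ln S = ln c + z ln A, so z = (ln S₂ − ln S₁)/(ln A₂ − ln A₁).
z = ln(16/4) / ln(11140/151.5) = ln(4) / ln(73.53) = 1.3863 / 4.2977 = 0.3226

0.323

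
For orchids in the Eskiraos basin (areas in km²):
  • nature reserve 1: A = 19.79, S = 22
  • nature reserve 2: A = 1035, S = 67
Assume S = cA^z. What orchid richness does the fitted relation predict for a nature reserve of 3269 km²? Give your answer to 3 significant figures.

92.6

z = ln(67/22) / ln(1035/19.79) = 1.1137 / 3.9570 = 0.2814
c = 22 / 19.79^0.2814 = 22 / 2.317 = 9.496
S₃ = 9.496 × 3269^0.2814 = 9.496 × 9.752 ≈ 92.61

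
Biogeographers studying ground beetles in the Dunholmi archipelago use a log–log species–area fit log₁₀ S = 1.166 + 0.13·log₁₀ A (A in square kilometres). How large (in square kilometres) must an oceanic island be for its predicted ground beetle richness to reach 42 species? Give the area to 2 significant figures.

3300 square kilometres

42 = 14.66 × A^0.13  ⇒  A^0.13 = 42/14.66 = 2.866
ln A = ln(2.866) / 0.13 = 1.0529 / 0.13 = 8.0989
A = e^8.0989 ≈ 3291 square kilometres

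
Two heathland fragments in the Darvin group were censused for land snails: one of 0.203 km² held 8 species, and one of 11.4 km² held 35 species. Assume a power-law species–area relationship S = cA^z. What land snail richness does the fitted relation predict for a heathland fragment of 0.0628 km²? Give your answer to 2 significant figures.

5.2

z = ln(35/8) / ln(11.4/0.203) = 1.4759 / 4.0282 = 0.3664
c = 8 / 0.203^0.3664 = 8 / 0.5575 = 14.35
S₃ = 14.35 × 0.0628^0.3664 = 14.35 × 0.3627 ≈ 5.205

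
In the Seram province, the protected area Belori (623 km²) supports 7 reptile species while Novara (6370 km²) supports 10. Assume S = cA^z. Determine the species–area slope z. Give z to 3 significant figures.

0.153

Taking logs: ln S = ln c + z ln A, so z = (ln S₂ − ln S₁)/(ln A₂ − ln A₁).
z = ln(10/7) / ln(6370/623) = ln(1.429) / ln(10.22) = 0.3567 / 2.3248 = 0.1534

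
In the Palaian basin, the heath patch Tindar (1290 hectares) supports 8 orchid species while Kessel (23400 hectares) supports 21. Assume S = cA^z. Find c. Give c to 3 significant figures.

z = ln(S₂/S₁) / ln(A₂/A₁) = ln(21/8) / ln(23400/1290) = 0.9651 / 2.8981 = 0.3330
c = S₁ / A₁^z = 8 / 1290^0.3330 = 8 / 10.86 = 0.7366

0.737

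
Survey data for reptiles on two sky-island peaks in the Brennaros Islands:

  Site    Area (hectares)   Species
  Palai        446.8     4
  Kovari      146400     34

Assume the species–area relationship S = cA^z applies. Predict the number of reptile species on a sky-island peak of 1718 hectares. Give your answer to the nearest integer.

7

z = ln(34/4) / ln(146400/446.8) = 2.1401 / 5.7920 = 0.3695
c = 4 / 446.8^0.3695 = 4 / 9.532 = 0.4196
S₃ = 0.4196 × 1718^0.3695 = 0.4196 × 15.68 ≈ 6.579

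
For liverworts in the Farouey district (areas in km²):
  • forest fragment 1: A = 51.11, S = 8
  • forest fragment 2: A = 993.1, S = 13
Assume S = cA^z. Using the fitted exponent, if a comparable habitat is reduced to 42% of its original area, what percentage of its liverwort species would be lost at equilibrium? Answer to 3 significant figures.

13.2%

z = ln(13/8) / ln(993.1/51.11) = 0.4855 / 2.9669 = 0.1636
S_new/S_old = (A_new/A_old)^z = 0.42^0.1636 = exp(0.1636 × -0.8675) = 0.8677
Fraction lost = 1 − 0.8677 = 0.1323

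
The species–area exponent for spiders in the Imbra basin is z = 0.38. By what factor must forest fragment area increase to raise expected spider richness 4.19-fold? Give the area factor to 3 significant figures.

(A₂/A₁)^0.38 = 4.19, so A₂/A₁ = 4.19^(1/0.38) = 4.19^2.632
ln(A₂/A₁) = ln 4.19 / 0.38 = 1.4327 / 0.38 = 3.7703
A₂/A₁ = e^3.7703 ≈ 43.39

43.4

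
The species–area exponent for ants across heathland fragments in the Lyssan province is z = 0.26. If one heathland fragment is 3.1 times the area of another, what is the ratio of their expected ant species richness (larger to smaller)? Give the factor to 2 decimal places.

1.34

S₂/S₁ = (A₂/A₁)^z = 3.1^0.26
ln(S₂/S₁) = 0.26 × ln 3.1 = 0.26 × 1.1314 = 0.2942
S₂/S₁ = e^0.2942 ≈ 1.342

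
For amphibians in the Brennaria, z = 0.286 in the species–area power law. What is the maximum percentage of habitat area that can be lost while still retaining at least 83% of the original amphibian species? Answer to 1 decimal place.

Need (A_new/A_old)^0.286 = 0.83, so A_new/A_old = 0.83^(1/0.286) = 0.83^3.497
ln(A_new/A_old) = ln 0.83 / 0.286 = -0.1863 / 0.286 = -0.6515
A_new/A_old = e^-0.6515 ≈ 0.5213
Fraction that can be lost = 1 − 0.5213 = 0.4787

47.9%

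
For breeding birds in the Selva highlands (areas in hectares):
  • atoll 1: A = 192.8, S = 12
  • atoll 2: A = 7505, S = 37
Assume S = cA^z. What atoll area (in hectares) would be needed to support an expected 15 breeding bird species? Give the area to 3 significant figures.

398 hectares

z = ln(37/12) / ln(7505/192.8) = 1.1260 / 3.6617 = 0.3075
c = 12 / 192.8^0.3075 = 12 / 5.043 = 2.379
A = (15/2.379)^(1/0.3075) ⇒ ln A = ln(6.304)/0.3075 = 5.9873
A = e^5.9873 ≈ 398.3 hectares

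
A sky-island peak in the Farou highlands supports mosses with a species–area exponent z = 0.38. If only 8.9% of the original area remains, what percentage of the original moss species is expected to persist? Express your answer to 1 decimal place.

39.9%

S_new/S_old = (A_new/A_old)^z = 0.089^0.38
= exp(0.38 × ln 0.089) = exp(0.38 × -2.4191) = exp(-0.9193) ≈ 0.3988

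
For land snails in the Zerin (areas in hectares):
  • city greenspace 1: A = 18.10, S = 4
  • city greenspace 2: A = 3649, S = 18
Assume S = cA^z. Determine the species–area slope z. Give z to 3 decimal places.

Taking logs: ln S = ln c + z ln A, so z = (ln S₂ − ln S₁)/(ln A₂ − ln A₁).
z = ln(18/4) / ln(3649/18.1) = ln(4.5) / ln(201.6) = 1.5041 / 5.3063 = 0.2835

0.283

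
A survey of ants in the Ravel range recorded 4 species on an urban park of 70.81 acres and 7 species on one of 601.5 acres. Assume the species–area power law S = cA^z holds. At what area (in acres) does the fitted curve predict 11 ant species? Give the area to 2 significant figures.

3400 acres

z = ln(7/4) / ln(601.5/70.81) = 0.5596 / 2.1394 = 0.2616
c = 4 / 70.81^0.2616 = 4 / 3.047 = 1.313
A = (11/1.313)^(1/0.2616) ⇒ ln A = ln(8.38)/0.2616 = 8.1274
A = e^8.1274 ≈ 3386 acres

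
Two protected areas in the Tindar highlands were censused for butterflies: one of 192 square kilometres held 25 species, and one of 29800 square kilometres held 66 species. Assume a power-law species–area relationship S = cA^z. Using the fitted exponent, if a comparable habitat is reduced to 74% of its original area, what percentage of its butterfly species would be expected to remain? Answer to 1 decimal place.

94.4%

z = ln(66/25) / ln(29800/192) = 0.9708 / 5.0448 = 0.1924
S_new/S_old = (A_new/A_old)^z = 0.74^0.1924 = exp(0.1924 × -0.3011) = 0.9437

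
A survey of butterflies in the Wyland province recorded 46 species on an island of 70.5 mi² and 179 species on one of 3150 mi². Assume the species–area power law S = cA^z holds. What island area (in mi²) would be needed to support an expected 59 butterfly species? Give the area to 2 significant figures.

140 mi²

z = ln(179/46) / ln(3150/70.5) = 1.3587 / 3.7995 = 0.3576
c = 46 / 70.5^0.3576 = 46 / 4.581 = 10.04
A = (59/10.04)^(1/0.3576) ⇒ ln A = ln(5.875)/0.3576 = 4.9516
A = e^4.9516 ≈ 141.4 mi²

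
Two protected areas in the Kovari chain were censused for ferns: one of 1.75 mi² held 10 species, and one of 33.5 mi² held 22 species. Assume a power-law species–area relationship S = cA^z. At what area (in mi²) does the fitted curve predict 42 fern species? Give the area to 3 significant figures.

z = ln(22/10) / ln(33.5/1.75) = 0.7885 / 2.9519 = 0.2671
c = 10 / 1.75^0.2671 = 10 / 1.161 = 8.612
A = (42/8.612)^(1/0.2671) ⇒ ln A = ln(4.877)/0.2671 = 5.9325
A = e^5.9325 ≈ 377.1 mi²

377 mi²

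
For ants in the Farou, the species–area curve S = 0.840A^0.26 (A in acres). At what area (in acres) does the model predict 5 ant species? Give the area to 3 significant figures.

954 acres

5 = 0.84 × A^0.26  ⇒  A^0.26 = 5/0.84 = 5.952
ln A = ln(5.952) / 0.26 = 1.7838 / 0.26 = 6.8607
A = e^6.8607 ≈ 954.1 acres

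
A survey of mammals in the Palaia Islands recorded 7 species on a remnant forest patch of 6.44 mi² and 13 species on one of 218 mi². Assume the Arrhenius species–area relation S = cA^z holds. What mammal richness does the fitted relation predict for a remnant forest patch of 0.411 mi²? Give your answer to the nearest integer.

z = ln(13/7) / ln(218/6.44) = 0.6190 / 3.5220 = 0.1758
c = 7 / 6.44^0.1758 = 7 / 1.387 = 5.046
S₃ = 5.046 × 0.411^0.1758 = 5.046 × 0.8553 ≈ 4.316

4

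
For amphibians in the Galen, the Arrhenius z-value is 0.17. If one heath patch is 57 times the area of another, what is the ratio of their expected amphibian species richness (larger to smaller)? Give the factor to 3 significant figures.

1.99

S₂/S₁ = (A₂/A₁)^z = 57^0.17
ln(S₂/S₁) = 0.17 × ln 57 = 0.17 × 4.0431 = 0.6873
S₂/S₁ = e^0.6873 ≈ 1.988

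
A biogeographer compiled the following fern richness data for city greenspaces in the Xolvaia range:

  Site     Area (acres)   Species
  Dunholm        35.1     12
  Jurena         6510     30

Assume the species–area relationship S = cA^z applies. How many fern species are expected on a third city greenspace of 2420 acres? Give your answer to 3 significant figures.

25.2

z = ln(30/12) / ln(6510/35.1) = 0.9163 / 5.2229 = 0.1754
c = 12 / 35.1^0.1754 = 12 / 1.867 = 6.428
S₃ = 6.428 × 2420^0.1754 = 6.428 × 3.923 ≈ 25.22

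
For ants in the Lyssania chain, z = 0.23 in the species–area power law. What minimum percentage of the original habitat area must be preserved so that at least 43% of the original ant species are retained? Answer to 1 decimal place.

Need (A_new/A_old)^0.23 = 0.43, so A_new/A_old = 0.43^(1/0.23) = 0.43^4.348
ln(A_new/A_old) = ln 0.43 / 0.23 = -0.8440 / 0.23 = -3.6694
A_new/A_old = e^-3.6694 ≈ 0.02549

2.5%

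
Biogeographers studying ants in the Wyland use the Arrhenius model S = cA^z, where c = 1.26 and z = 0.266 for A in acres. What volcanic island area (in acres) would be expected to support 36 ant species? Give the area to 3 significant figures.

297000 acres

36 = 1.26 × A^0.266  ⇒  A^0.266 = 36/1.26 = 28.57
ln A = ln(28.57) / 0.266 = 3.3524 / 0.266 = 12.6030
A = e^12.6030 ≈ 297460 acres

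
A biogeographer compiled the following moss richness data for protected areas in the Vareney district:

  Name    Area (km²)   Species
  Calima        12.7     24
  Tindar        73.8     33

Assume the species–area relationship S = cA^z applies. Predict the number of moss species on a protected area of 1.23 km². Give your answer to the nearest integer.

16

z = ln(33/24) / ln(73.8/12.7) = 0.3185 / 1.7598 = 0.1810
c = 24 / 12.7^0.1810 = 24 / 1.584 = 15.15
S₃ = 15.15 × 1.23^0.1810 = 15.15 × 1.038 ≈ 15.73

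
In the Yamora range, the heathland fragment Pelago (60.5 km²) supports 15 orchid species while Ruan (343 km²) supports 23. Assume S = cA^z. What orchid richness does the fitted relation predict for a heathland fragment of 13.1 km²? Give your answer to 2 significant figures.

10

z = ln(23/15) / ln(343/60.5) = 0.4274 / 1.7351 = 0.2464
c = 15 / 60.5^0.2464 = 15 / 2.748 = 5.459
S₃ = 5.459 × 13.1^0.2464 = 5.459 × 1.885 ≈ 10.29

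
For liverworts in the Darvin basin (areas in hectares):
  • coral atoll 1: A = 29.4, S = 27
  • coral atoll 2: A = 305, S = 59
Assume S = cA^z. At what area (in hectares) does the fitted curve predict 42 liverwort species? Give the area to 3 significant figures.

z = ln(59/27) / ln(305/29.4) = 0.7817 / 2.3393 = 0.3342
c = 27 / 29.4^0.3342 = 27 / 3.095 = 8.724
A = (42/8.724)^(1/0.3342) ⇒ ln A = ln(4.814)/0.3342 = 4.7032
A = e^4.7032 ≈ 110.3 hectares

110 hectares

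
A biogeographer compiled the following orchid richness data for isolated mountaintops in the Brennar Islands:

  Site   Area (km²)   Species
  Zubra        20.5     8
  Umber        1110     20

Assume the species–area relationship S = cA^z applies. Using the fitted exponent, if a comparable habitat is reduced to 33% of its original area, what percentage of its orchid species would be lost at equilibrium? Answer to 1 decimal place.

z = ln(20/8) / ln(1110/20.5) = 0.9163 / 3.9917 = 0.2295
S_new/S_old = (A_new/A_old)^z = 0.33^0.2295 = exp(0.2295 × -1.1087) = 0.7753
Fraction lost = 1 − 0.7753 = 0.2247

22.5%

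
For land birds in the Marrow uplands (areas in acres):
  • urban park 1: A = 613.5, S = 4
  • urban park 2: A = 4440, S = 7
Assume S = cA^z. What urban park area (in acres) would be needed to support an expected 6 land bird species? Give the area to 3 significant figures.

z = ln(7/4) / ln(4440/613.5) = 0.5596 / 1.9792 = 0.2827
c = 4 / 613.5^0.2827 = 4 / 6.141 = 0.6514
A = (6/0.6514)^(1/0.2827) ⇒ ln A = ln(9.211)/0.2827 = 7.8532
A = e^7.8532 ≈ 2574 acres

2570 acres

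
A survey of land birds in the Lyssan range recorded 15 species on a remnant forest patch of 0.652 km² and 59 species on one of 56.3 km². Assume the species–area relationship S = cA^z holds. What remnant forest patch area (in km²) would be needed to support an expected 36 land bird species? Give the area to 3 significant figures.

z = ln(59/15) / ln(56.3/0.652) = 1.3695 / 4.4584 = 0.3072
c = 15 / 0.652^0.3072 = 15 / 0.8769 = 17.11
A = (36/17.11)^(1/0.3072) ⇒ ln A = ln(2.105)/0.3072 = 2.4224
A = e^2.4224 ≈ 11.27 km²

11.3 km²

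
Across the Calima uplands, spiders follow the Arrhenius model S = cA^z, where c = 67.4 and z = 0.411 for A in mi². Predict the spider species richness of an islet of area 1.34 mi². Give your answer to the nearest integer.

S = 67.4 × 1.34^0.411
ln S = ln 67.4 + 0.411 × ln 1.34 = 4.2106 + 0.411 × 0.2927 = 4.3309
S = e^4.3309 ≈ 76.02

76 species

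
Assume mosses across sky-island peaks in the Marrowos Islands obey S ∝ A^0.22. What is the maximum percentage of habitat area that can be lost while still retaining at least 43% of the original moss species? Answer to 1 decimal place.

Need (A_new/A_old)^0.22 = 0.43, so A_new/A_old = 0.43^(1/0.22) = 0.43^4.545
ln(A_new/A_old) = ln 0.43 / 0.22 = -0.8440 / 0.22 = -3.8362
A_new/A_old = e^-3.8362 ≈ 0.02157
Fraction that can be lost = 1 − 0.02157 = 0.9784

97.8%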